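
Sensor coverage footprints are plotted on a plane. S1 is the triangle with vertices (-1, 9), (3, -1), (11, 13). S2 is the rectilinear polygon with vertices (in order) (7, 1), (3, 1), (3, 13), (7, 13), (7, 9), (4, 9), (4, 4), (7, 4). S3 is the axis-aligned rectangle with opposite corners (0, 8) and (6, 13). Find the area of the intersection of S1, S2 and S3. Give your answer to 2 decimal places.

6.50

The intersection is the polygon with vertices (3,10.333), (6,11.333), (6,9), (4,9), (4,8), (3,8).
By the shoelace formula its area is 6.50.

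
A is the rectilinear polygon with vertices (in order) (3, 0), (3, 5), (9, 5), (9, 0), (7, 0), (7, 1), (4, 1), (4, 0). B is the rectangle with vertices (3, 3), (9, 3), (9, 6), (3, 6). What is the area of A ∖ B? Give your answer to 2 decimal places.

|A| = 27, |A∩B| = 12.
|A ∖ B| = |A| − |A∩B| = 27 − 12 = 15.00.

15.00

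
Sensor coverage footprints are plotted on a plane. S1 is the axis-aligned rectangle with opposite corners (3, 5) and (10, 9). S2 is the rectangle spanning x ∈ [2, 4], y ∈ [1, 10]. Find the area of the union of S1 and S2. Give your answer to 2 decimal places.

42.00

By inclusion–exclusion:
Individual areas: |S1| = 28, |S2| = 18.
|S1∩S2|: x∈[3,4], y∈[5,9] → 1·4 = 4.
|S1 ∪ S2| = 46 − 4 = 42.00.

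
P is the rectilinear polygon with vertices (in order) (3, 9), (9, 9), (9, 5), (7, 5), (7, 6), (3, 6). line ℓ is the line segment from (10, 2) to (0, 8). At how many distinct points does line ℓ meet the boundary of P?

2

The segment meets the boundary at (3,6.2), (3.333,6).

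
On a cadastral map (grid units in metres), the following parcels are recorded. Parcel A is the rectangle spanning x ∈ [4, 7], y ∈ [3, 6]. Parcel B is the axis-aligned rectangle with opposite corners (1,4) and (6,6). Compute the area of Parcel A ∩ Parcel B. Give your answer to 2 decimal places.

4.00

|Parcel A∩Parcel B|: x∈[4,6], y∈[4,6] → 2·2 = 4.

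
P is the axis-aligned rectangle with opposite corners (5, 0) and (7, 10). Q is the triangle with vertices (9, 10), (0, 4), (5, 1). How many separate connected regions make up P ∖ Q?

2

P ∖ Q splits into 2 disjoint pieces (area 6.5, area 4).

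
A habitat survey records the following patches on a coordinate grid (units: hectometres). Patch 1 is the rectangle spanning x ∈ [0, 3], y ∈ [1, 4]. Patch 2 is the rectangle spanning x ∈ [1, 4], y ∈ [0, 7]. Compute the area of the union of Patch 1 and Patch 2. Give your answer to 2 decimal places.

24.00

By inclusion–exclusion:
Individual areas: |Patch 1| = 9, |Patch 2| = 21.
|Patch 1∩Patch 2|: x∈[1,3], y∈[1,4] → 2·3 = 6.
|Patch 1 ∪ Patch 2| = 30 − 6 = 24.00.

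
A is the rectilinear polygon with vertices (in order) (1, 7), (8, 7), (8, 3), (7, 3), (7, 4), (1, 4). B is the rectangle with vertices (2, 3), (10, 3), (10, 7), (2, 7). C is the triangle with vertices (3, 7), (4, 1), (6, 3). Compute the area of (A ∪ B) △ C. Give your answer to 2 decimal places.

|A ∪ B| = 35.
|(A ∪ B) ∩ C| = 4.6667.
|(A ∪ B) △ C| = 35 + 7 − 9.3333 = 32.67.

32.67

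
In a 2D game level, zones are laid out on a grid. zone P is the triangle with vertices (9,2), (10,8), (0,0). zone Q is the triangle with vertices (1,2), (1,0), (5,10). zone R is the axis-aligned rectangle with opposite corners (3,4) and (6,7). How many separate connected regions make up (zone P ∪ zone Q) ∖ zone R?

2

(zone P ∪ zone Q) ∖ zone R splits into 2 disjoint pieces (area 28.4226, area 0.45).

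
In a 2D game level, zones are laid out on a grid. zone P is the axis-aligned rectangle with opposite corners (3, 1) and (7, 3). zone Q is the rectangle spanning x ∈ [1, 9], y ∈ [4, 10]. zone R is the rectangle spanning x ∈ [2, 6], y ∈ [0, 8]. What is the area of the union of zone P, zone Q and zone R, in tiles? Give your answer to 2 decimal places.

By inclusion–exclusion:
Individual areas: |zone P| = 8, |zone Q| = 48, |zone R| = 32.
|zone P∩zone Q| = 0 (no overlap).
|zone P∩zone R|: x∈[3,6], y∈[1,3] → 3·2 = 6.
|zone Q∩zone R|: x∈[2,6], y∈[4,8] → 4·4 = 16.
|zone P∩zone Q∩zone R| = 0.
|zone P ∪ zone Q ∪ zone R| = 88 − 22 + 0 = 66.00.

66.00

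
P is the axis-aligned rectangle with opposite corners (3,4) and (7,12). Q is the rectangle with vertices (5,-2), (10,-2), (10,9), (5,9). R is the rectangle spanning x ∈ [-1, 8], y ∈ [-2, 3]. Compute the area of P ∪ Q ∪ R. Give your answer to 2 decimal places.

107.00

By inclusion–exclusion:
Individual areas: |P| = 32, |Q| = 55, |R| = 45.
|P∩Q|: x∈[5,7], y∈[4,9] → 2·5 = 10.
|P∩R| = 0 (no overlap).
|Q∩R|: x∈[5,8], y∈[-2,3] → 3·5 = 15.
|P∩Q∩R| = 0.
|P ∪ Q ∪ R| = 132 − 25 + 0 = 107.00.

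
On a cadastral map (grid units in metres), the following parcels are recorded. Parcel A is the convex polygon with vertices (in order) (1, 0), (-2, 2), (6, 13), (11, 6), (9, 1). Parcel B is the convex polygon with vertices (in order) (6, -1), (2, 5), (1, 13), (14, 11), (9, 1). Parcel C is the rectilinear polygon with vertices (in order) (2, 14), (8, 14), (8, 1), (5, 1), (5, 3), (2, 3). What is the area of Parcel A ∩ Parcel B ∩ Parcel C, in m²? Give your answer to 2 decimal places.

50.44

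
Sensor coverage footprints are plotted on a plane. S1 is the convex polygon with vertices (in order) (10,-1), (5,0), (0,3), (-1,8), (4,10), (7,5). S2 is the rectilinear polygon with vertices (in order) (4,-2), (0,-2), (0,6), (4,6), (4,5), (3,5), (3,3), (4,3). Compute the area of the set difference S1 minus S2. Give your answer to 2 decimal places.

|S1| = 63, |S1∩S2| = 14.8.
|S1 ∖ S2| = |S1| − |S1∩S2| = 63 − 14.8 = 48.20.

48.20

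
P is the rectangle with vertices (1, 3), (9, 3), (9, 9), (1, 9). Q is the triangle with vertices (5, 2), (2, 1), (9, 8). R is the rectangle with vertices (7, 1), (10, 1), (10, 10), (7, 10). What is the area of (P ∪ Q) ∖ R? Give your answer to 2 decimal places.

38.83

|P ∪ Q| = 50.8333.
|(P ∪ Q) ∩ R| = 12.
|(P ∪ Q) ∖ R| = 50.8333 − 12 = 38.83.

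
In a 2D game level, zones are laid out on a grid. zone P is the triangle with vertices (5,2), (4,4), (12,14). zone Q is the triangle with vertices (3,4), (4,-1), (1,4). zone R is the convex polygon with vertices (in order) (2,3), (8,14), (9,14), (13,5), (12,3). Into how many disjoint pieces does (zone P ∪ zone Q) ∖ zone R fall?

(zone P ∪ zone Q) ∖ zone R splits into 3 disjoint pieces (area 0.7623, area 0.5417, area 4.1727).

3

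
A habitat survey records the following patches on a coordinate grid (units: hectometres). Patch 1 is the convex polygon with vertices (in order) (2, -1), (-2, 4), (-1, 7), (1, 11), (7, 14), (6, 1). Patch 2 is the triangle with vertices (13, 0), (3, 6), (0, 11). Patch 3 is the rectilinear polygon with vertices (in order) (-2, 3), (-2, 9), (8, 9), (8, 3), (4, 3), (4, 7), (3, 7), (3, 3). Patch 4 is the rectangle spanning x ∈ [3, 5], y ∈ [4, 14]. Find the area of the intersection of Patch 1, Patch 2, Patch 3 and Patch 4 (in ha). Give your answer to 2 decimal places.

3.13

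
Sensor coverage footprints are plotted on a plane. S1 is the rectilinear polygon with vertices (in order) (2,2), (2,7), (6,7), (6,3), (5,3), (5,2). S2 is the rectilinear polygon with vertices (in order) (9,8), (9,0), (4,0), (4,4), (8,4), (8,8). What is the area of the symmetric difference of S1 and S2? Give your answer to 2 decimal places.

|S1| = 19, |S2| = 24, |S1∩S2| = 3.
|S1 △ S2| = |S1| + |S2| − 2·|S1∩S2| = 19 + 24 − 6 = 37.00.

37.00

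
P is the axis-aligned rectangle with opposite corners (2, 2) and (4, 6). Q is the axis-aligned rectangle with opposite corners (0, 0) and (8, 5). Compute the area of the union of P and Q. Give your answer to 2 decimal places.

42.00

By inclusion–exclusion:
Individual areas: |P| = 8, |Q| = 40.
|P∩Q|: x∈[2,4], y∈[2,5] → 2·3 = 6.
|P ∪ Q| = 48 − 6 = 42.00.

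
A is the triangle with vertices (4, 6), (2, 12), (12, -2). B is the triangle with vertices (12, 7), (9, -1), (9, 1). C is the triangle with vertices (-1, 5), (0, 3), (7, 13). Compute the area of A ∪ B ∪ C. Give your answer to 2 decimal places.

29.42

By inclusion–exclusion:
Individual areas: |A| = 16, |B| = 3, |C| = 12.
|A∩B| = 0.5018.
|A∩C| = 1.0766.
|B∩C| = 0.
|A∩B∩C| = 0.
|A ∪ B ∪ C| = 31 − 1.5784 + 0 = 29.42.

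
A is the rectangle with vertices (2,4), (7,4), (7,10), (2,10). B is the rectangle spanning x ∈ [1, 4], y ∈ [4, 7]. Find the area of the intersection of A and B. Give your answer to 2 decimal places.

6.00

|A∩B|: x∈[2,4], y∈[4,7] → 2·3 = 6.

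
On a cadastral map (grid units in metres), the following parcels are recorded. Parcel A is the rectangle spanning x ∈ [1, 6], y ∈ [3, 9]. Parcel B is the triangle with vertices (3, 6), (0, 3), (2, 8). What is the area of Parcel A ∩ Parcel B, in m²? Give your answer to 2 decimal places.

3.75

The intersection is the polygon with vertices (1,5.5), (2,8), (3,6), (1,4).
By the shoelace formula its area is 3.75.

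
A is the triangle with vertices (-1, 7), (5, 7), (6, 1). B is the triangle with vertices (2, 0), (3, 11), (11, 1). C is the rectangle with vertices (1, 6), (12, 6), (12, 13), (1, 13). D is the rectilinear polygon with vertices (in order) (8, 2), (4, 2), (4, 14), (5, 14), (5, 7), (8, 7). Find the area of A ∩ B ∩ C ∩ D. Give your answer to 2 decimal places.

1.08

The intersection is the polygon with vertices (4,6), (4,7), (5,7), (5.167,6).
By the shoelace formula its area is 1.08.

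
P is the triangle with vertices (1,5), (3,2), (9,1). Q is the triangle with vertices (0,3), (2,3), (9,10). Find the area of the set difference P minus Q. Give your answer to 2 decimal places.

7.06

|P| = 8, |P∩Q| = 0.9434.
|P ∖ Q| = |P| − |P∩Q| = 8 − 0.9434 = 7.06.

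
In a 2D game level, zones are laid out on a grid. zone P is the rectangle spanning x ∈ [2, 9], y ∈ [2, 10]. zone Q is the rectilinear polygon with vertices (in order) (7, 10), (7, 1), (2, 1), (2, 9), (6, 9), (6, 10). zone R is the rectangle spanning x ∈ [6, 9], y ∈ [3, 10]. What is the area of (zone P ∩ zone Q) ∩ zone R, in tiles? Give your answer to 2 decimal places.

7.00

The region (zone P ∩ zone Q) ∩ zone R is the polygon with vertices (7,3), (6,3), (6,9), (6,10), (7,10).
By the shoelace formula its area is 7.00.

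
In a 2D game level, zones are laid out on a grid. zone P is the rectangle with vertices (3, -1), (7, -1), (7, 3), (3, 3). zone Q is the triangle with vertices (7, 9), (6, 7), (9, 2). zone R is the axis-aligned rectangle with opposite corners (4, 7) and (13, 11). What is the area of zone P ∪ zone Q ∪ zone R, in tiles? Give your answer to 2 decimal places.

By inclusion–exclusion:
Individual areas: |zone P| = 16, |zone Q| = 5.5, |zone R| = 36.
|zone P∩zone Q| = 0.
|zone P∩zone R| = 0 (no overlap).
|zone Q∩zone R| = 1.5714.
|zone P∩zone Q∩zone R| = 0.
|zone P ∪ zone Q ∪ zone R| = 57.5 − 1.5714 + 0 = 55.93.

55.93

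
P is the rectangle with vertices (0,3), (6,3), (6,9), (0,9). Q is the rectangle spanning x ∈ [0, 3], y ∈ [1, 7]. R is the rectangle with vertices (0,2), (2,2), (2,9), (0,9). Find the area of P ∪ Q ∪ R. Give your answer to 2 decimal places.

By inclusion–exclusion:
Individual areas: |P| = 36, |Q| = 18, |R| = 14.
|P∩Q|: x∈[0,3], y∈[3,7] → 3·4 = 12.
|P∩R|: x∈[0,2], y∈[3,9] → 2·6 = 12.
|Q∩R|: x∈[0,2], y∈[2,7] → 2·5 = 10.
|P∩Q∩R| = 8.
|P ∪ Q ∪ R| = 68 − 34 + 8 = 42.00.

42.00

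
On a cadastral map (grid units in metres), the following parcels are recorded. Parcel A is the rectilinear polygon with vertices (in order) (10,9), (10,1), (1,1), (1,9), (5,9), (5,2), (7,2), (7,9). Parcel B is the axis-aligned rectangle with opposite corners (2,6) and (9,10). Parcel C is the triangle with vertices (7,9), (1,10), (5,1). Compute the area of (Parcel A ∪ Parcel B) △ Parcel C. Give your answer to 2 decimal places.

|Parcel A ∪ Parcel B| = 71.
|(Parcel A ∪ Parcel B) ∩ Parcel C| = 21.3056.
|(Parcel A ∪ Parcel B) △ Parcel C| = 71 + 25 − 42.6111 = 53.39.

53.39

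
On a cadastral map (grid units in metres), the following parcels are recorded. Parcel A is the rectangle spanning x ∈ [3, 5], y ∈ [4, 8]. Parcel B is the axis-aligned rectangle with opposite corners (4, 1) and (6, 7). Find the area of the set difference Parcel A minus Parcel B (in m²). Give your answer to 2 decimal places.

|Parcel A∩Parcel B|: x∈[4,5], y∈[4,7] → 1·3 = 3.
|Parcel A| = 8.
|Parcel A ∖ Parcel B| = |Parcel A| − |Parcel A∩Parcel B| = 8 − 3 = 5.00.

5.00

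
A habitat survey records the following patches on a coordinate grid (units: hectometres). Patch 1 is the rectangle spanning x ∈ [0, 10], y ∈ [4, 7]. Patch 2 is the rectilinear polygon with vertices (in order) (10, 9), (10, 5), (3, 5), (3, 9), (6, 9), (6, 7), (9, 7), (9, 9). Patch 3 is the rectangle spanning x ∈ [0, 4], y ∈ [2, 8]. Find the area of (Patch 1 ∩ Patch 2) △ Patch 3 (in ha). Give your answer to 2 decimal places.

|Patch 1 ∩ Patch 2| = 14.
|(Patch 1 ∩ Patch 2) ∩ Patch 3| = 2.
|(Patch 1 ∩ Patch 2) △ Patch 3| = 14 + 24 − 4 = 34.00.

34.00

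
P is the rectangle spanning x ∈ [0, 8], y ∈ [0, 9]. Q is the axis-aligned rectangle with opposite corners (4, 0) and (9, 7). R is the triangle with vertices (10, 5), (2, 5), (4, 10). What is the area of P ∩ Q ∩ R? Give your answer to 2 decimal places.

7.93

The intersection is the polygon with vertices (4,7), (7.6,7), (8,6.667), (8,5), (4,5).
By the shoelace formula its area is 7.93.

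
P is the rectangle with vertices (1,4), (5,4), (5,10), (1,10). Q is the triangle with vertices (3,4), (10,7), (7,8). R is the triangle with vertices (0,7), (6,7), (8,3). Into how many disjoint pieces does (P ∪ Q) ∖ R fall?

3

(P ∪ Q) ∖ R splits into 3 disjoint pieces (area 6, area 12, area 4.8235).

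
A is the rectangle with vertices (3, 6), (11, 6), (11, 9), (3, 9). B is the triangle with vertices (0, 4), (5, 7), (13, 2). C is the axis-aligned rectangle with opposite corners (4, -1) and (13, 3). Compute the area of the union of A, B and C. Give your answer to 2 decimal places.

By inclusion–exclusion:
Individual areas: |A| = 24, |B| = 24.5, |C| = 36.
|A∩B| = 1.6333.
|A∩C| = 0 (no overlap).
|B∩C| = 2.45.
|A∩B∩C| = 0.
|A ∪ B ∪ C| = 84.5 − 4.0833 + 0 = 80.42.

80.42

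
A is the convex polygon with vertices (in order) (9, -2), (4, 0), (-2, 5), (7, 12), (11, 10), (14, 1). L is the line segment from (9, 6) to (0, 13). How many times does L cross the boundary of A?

1

The segment meets the boundary at (4.143,9.778).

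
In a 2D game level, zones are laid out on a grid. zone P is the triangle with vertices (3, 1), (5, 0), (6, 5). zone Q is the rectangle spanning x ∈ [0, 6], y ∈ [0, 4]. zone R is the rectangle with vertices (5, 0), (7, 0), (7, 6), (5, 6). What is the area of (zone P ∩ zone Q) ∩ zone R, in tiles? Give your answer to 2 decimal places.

1.56

The region (zone P ∩ zone Q) ∩ zone R is the polygon with vertices (5.25,4), (5.8,4), (5,0), (5,3.667).
By the shoelace formula its area is 1.56.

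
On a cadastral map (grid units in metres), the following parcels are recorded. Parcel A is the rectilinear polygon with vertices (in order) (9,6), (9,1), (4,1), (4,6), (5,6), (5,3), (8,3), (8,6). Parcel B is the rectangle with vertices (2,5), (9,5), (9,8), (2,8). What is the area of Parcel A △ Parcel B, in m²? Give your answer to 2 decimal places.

|Parcel A| = 16, |Parcel B| = 21, |Parcel A∩Parcel B| = 2.
|Parcel A △ Parcel B| = |Parcel A| + |Parcel B| − 2·|Parcel A∩Parcel B| = 16 + 21 − 4 = 33.00.

33.00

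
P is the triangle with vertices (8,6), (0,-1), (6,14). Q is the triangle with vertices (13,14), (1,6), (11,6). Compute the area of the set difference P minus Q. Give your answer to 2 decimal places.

|P| = 39, |P∩Q| = 12.5273.
|P ∖ Q| = |P| − |P∩Q| = 39 − 12.5273 = 26.47.

26.47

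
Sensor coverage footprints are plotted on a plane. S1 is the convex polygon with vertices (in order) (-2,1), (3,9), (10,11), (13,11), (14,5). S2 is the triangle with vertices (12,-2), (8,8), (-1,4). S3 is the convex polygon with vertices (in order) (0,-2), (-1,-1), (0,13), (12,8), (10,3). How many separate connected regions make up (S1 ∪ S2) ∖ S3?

4

(S1 ∪ S2) ∖ S3 splits into 4 disjoint pieces (area 0.0578, area 20.7307, area 12.72, area 1.0135).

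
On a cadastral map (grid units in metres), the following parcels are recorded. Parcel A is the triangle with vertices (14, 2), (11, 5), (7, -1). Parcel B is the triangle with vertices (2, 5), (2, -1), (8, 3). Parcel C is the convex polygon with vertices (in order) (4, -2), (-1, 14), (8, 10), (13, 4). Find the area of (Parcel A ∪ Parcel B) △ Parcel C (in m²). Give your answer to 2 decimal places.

98.74

|Parcel A ∪ Parcel B| = 33.
|(Parcel A ∪ Parcel B) ∩ Parcel C| = 19.1293.
|(Parcel A ∪ Parcel B) △ Parcel C| = 33 + 104 − 38.2586 = 98.74.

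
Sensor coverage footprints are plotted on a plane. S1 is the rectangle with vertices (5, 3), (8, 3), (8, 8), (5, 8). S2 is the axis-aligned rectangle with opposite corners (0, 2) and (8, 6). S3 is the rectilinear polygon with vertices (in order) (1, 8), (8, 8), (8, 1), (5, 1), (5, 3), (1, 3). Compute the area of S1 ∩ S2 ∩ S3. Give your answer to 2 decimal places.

The intersection is the polygon with vertices (5,3), (5,6), (8,6), (8,3).
By the shoelace formula its area is 9.00.

9.00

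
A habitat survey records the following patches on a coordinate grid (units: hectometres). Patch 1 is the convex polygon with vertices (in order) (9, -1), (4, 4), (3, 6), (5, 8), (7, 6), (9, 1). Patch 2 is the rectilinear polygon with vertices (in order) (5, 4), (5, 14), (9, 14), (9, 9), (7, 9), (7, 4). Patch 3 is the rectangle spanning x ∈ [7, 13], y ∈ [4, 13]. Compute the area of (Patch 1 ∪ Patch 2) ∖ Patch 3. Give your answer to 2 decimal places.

37.70

|Patch 1 ∪ Patch 2| = 46.5.
|(Patch 1 ∪ Patch 2) ∩ Patch 3| = 8.8.
|(Patch 1 ∪ Patch 2) ∖ Patch 3| = 46.5 − 8.8 = 37.70.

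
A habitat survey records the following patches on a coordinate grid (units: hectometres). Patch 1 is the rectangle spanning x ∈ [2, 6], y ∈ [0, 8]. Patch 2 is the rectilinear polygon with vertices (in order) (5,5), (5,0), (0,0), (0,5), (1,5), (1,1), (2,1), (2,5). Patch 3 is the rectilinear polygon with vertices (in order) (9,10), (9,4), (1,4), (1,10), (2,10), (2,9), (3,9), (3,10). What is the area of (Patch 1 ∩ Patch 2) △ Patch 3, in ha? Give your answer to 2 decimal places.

56.00

|Patch 1 ∩ Patch 2| = 15.
|(Patch 1 ∩ Patch 2) ∩ Patch 3| = 3.
|(Patch 1 ∩ Patch 2) △ Patch 3| = 15 + 47 − 6 = 56.00.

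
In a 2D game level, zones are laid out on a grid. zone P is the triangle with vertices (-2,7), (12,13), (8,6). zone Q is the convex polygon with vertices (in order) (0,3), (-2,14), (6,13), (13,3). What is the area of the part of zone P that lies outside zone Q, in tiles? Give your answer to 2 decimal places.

|zone P| = 37, |zone P∩zone Q| = 28.3723.
|zone P ∖ zone Q| = |zone P| − |zone P∩zone Q| = 37 − 28.3723 = 8.63.

8.63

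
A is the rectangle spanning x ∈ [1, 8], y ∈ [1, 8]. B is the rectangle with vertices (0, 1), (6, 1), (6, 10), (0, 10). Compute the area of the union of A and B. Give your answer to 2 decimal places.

By inclusion–exclusion:
Individual areas: |A| = 49, |B| = 54.
|A∩B|: x∈[1,6], y∈[1,8] → 5·7 = 35.
|A ∪ B| = 103 − 35 = 68.00.

68.00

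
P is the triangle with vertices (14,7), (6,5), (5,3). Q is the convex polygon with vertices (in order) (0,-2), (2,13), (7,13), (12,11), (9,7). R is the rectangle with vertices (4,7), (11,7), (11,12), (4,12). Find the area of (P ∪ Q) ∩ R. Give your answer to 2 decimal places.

The region (P ∪ Q) ∩ R is the polygon with vertices (11,11.4), (11,9.667), (9,7), (4,7), (4,12), (9.5,12).
By the shoelace formula its area is 31.88.

31.88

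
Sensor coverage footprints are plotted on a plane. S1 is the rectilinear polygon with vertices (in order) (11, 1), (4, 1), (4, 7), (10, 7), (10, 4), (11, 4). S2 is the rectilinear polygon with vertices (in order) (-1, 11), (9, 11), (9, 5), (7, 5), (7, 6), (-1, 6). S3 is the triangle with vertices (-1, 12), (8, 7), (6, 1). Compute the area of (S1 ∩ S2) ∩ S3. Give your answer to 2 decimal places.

The region (S1 ∩ S2) ∩ S3 is the polygon with vertices (8,7), (7.333,5), (7,5), (7,6), (4,6), (4,7).
By the shoelace formula its area is 4.33.

4.33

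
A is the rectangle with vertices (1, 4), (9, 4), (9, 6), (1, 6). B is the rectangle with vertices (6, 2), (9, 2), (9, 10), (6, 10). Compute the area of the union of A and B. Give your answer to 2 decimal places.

By inclusion–exclusion:
Individual areas: |A| = 16, |B| = 24.
|A∩B|: x∈[6,9], y∈[4,6] → 3·2 = 6.
|A ∪ B| = 40 − 6 = 34.00.

34.00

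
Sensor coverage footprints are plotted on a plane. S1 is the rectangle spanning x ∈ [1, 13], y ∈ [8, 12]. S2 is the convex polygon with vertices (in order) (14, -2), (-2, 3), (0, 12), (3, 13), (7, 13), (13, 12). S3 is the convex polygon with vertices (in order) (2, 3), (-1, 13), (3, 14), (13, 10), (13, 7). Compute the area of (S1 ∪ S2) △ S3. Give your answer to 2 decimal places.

93.64

|S1 ∪ S2| = 176.5.
|(S1 ∪ S2) ∩ S3| = 88.9309.
|(S1 ∪ S2) △ S3| = 176.5 + 95 − 177.8617 = 93.64.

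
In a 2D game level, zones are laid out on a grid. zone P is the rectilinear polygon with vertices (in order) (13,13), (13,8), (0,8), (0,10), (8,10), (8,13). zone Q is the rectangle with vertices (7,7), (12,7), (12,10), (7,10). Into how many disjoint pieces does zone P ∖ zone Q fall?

zone P ∖ zone Q splits into 2 disjoint pieces (area 17, area 14).

2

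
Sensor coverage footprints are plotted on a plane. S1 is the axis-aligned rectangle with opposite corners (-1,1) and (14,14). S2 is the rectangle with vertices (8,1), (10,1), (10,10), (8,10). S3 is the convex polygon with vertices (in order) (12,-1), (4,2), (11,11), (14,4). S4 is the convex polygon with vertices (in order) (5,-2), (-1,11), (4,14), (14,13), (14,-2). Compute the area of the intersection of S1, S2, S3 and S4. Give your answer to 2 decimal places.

14.86

The intersection is the polygon with vertices (10,9.714), (10,1), (8,1), (8,7.143).
By the shoelace formula its area is 14.86.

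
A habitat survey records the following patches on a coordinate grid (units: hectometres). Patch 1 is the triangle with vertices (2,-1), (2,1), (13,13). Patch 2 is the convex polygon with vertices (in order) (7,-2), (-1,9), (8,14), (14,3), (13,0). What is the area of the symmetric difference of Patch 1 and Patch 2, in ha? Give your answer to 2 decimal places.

128.28

|Patch 1| = 11, |Patch 2| = 131, |Patch 1∩Patch 2| = 6.8591.
|Patch 1 △ Patch 2| = |Patch 1| + |Patch 2| − 2·|Patch 1∩Patch 2| = 11 + 131 − 13.7183 = 128.28.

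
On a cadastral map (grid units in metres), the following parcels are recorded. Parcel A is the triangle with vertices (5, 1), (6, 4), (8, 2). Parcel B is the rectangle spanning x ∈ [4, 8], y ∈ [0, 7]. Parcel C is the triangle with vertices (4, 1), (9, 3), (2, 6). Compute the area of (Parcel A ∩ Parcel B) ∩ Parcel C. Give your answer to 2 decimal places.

The region (Parcel A ∩ Parcel B) ∩ Parcel C is the polygon with vertices (7.571,2.429), (5.154,1.462), (6,4).
By the shoelace formula its area is 2.66.

2.66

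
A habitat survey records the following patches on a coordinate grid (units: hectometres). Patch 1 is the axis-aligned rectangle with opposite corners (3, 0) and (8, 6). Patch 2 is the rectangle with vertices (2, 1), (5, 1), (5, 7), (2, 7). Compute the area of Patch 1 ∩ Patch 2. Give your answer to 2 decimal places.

10.00

|Patch 1∩Patch 2|: x∈[3,5], y∈[1,6] → 2·5 = 10.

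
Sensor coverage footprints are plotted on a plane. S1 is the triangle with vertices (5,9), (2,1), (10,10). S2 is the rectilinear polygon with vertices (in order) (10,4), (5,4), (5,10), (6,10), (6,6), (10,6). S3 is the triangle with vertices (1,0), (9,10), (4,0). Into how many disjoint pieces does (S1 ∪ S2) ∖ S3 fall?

(S1 ∪ S2) ∖ S3 splits into 3 disjoint pieces (area 14.1661, area 1.1746, area 7).

3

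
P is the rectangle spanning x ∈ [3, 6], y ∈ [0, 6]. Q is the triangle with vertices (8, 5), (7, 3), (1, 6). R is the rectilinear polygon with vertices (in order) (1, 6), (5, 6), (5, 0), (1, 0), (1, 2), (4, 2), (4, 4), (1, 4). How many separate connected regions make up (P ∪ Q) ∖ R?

2

(P ∪ Q) ∖ R splits into 2 disjoint pieces (area 9.0357, area 2).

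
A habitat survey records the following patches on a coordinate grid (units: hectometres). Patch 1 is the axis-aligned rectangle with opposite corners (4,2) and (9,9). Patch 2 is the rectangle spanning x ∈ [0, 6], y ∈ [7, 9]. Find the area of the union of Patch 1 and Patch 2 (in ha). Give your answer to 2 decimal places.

By inclusion–exclusion:
Individual areas: |Patch 1| = 35, |Patch 2| = 12.
|Patch 1∩Patch 2|: x∈[4,6], y∈[7,9] → 2·2 = 4.
|Patch 1 ∪ Patch 2| = 47 − 4 = 43.00.

43.00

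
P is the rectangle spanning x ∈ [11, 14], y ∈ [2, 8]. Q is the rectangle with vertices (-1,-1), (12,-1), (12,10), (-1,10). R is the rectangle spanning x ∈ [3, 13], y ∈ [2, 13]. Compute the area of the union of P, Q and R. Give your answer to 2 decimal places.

By inclusion–exclusion:
Individual areas: |P| = 18, |Q| = 143, |R| = 110.
|P∩Q|: x∈[11,12], y∈[2,8] → 1·6 = 6.
|P∩R|: x∈[11,13], y∈[2,8] → 2·6 = 12.
|Q∩R|: x∈[3,12], y∈[2,10] → 9·8 = 72.
|P∩Q∩R| = 6.
|P ∪ Q ∪ R| = 271 − 90 + 6 = 187.00.

187.00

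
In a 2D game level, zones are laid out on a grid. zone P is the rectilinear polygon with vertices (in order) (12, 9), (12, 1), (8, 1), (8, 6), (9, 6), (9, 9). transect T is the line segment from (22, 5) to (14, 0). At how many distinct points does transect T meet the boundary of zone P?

0

The segment lies entirely outside zone P and never meets its boundary.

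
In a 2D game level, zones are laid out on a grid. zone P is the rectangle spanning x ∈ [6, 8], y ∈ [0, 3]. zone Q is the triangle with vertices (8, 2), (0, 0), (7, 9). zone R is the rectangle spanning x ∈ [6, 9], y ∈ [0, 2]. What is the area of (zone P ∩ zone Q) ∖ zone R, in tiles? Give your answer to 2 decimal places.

1.93

|zone P ∩ zone Q| = 2.4286.
|(zone P ∩ zone Q) ∩ zone R| = 0.5.
|(zone P ∩ zone Q) ∖ zone R| = 2.4286 − 0.5 = 1.93.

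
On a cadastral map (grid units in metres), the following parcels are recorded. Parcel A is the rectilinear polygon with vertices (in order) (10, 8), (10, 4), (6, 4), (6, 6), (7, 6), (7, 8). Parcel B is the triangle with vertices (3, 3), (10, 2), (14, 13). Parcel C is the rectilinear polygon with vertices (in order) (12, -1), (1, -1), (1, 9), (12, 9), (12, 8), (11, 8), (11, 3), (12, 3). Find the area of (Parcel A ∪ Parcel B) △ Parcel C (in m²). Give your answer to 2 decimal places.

|Parcel A ∪ Parcel B| = 41.5636.
|(Parcel A ∪ Parcel B) ∩ Parcel C| = 33.3886.
|(Parcel A ∪ Parcel B) △ Parcel C| = 41.5636 + 105 − 66.7773 = 79.79.

79.79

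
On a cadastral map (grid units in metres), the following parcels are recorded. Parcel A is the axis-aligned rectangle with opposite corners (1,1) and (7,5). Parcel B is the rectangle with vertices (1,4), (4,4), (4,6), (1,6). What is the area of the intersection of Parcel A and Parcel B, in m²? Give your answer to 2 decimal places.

3.00

|Parcel A∩Parcel B|: x∈[1,4], y∈[4,5] → 3·1 = 3.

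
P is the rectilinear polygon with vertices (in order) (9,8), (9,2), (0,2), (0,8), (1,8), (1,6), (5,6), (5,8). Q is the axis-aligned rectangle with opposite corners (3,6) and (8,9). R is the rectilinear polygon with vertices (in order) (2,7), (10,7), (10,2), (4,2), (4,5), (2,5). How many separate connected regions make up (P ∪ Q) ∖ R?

2

(P ∪ Q) ∖ R splits into 2 disjoint pieces (area 16, area 11).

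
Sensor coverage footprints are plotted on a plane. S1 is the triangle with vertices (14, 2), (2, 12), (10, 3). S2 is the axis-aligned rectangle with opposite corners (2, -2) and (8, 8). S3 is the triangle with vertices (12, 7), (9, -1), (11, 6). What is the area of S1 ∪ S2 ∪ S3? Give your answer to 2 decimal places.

By inclusion–exclusion:
Individual areas: |S1| = 14, |S2| = 60, |S3| = 2.5.
|S1∩S2| = 2.7611.
|S1∩S3| = 0.7229.
|S2∩S3| = 0.
|S1∩S2∩S3| = 0.
|S1 ∪ S2 ∪ S3| = 76.5 − 3.484 + 0 = 73.02.

73.02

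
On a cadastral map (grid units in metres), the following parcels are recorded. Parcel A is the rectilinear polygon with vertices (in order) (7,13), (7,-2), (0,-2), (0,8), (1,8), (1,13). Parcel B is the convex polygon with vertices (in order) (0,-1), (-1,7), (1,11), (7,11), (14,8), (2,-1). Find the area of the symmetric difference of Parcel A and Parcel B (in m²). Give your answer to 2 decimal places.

64.25

|Parcel A| = 100, |Parcel B| = 107.5, |Parcel A∩Parcel B| = 71.625.
|Parcel A △ Parcel B| = |Parcel A| + |Parcel B| − 2·|Parcel A∩Parcel B| = 100 + 107.5 − 143.25 = 64.25.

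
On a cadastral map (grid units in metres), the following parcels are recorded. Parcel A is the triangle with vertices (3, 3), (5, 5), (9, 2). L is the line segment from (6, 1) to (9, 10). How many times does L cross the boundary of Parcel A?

The segment meets the boundary at (6.867,3.6), (6.474,2.421).

2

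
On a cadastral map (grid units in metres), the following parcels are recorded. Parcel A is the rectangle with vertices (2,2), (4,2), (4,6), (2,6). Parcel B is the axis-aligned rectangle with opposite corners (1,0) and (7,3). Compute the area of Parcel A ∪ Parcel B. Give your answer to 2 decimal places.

24.00

By inclusion–exclusion:
Individual areas: |Parcel A| = 8, |Parcel B| = 18.
|Parcel A∩Parcel B|: x∈[2,4], y∈[2,3] → 2·1 = 2.
|Parcel A ∪ Parcel B| = 26 − 2 = 24.00.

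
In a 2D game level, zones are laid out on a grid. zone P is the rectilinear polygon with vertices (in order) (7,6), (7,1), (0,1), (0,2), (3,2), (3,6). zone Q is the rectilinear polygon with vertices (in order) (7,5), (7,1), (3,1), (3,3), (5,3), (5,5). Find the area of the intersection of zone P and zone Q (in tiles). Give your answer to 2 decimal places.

12.00

The intersection is the polygon with vertices (7,1), (3,1), (3,2), (3,3), (5,3), (5,5), (7,5).
By the shoelace formula its area is 12.00.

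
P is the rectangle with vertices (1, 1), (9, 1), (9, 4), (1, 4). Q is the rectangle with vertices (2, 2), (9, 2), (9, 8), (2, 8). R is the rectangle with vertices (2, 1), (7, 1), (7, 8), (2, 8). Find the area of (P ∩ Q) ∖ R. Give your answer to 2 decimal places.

4.00

|P ∩ Q| = 14.
|(P ∩ Q) ∩ R| = 10.
|(P ∩ Q) ∖ R| = 14 − 10 = 4.00.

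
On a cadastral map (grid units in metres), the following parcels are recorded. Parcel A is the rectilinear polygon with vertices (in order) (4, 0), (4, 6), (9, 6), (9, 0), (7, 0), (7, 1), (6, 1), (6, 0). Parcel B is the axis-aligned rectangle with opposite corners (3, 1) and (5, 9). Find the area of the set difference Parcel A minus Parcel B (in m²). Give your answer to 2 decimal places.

|Parcel A| = 29, |Parcel A∩Parcel B| = 5.
|Parcel A ∖ Parcel B| = |Parcel A| − |Parcel A∩Parcel B| = 29 − 5 = 24.00.

24.00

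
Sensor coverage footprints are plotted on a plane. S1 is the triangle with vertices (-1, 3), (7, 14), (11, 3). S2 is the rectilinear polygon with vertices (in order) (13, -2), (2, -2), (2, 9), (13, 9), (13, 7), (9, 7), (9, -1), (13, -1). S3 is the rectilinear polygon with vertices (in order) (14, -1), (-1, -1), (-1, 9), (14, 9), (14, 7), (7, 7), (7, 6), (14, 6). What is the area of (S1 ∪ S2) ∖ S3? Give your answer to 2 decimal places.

27.36

|S1 ∪ S2| = 113.9148.
|(S1 ∪ S2) ∩ S3| = 86.5511.
|(S1 ∪ S2) ∖ S3| = 113.9148 − 86.5511 = 27.36.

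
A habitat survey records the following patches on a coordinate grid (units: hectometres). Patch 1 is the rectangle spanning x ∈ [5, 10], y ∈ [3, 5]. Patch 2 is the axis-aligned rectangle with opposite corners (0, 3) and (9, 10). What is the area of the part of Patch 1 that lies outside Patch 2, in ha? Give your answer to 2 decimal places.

|Patch 1∩Patch 2|: x∈[5,9], y∈[3,5] → 4·2 = 8.
|Patch 1| = 10.
|Patch 1 ∖ Patch 2| = |Patch 1| − |Patch 1∩Patch 2| = 10 − 8 = 2.00.

2.00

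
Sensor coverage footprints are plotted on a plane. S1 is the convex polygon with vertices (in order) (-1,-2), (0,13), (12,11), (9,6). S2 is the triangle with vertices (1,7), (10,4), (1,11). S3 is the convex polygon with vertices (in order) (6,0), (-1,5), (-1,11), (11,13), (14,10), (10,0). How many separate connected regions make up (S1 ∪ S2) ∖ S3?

2

(S1 ∪ S2) ∖ S3 splits into 2 disjoint pieces (area 5.155, area 14.6202).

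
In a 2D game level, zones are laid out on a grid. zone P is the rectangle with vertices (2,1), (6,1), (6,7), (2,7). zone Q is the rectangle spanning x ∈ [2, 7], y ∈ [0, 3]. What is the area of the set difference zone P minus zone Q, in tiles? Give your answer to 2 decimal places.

16.00

|zone P∩zone Q|: x∈[2,6], y∈[1,3] → 4·2 = 8.
|zone P| = 24.
|zone P ∖ zone Q| = |zone P| − |zone P∩zone Q| = 24 − 8 = 16.00.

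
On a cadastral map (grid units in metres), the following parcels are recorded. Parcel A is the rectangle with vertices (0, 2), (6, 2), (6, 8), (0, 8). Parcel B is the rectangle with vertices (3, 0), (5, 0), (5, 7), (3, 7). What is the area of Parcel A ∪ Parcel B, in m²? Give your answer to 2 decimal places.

By inclusion–exclusion:
Individual areas: |Parcel A| = 36, |Parcel B| = 14.
|Parcel A∩Parcel B|: x∈[3,5], y∈[2,7] → 2·5 = 10.
|Parcel A ∪ Parcel B| = 50 − 10 = 40.00.

40.00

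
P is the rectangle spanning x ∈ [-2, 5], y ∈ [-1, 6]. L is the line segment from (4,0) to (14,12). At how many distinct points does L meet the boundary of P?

1

The segment meets the boundary at (5,1.2).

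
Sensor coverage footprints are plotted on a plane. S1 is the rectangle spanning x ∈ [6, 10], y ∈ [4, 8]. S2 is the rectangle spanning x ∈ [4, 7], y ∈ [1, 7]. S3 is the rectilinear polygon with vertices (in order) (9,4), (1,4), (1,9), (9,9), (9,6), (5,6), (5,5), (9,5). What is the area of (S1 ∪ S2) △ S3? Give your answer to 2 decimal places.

|S1 ∪ S2| = 31.
|(S1 ∪ S2) ∩ S3| = 14.
|(S1 ∪ S2) △ S3| = 31 + 36 − 28 = 39.00.

39.00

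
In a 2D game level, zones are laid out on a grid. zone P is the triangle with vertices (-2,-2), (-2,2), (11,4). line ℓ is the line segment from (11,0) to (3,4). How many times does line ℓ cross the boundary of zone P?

2

The segment meets the boundary at (4.882,3.059), (6.84,2.08).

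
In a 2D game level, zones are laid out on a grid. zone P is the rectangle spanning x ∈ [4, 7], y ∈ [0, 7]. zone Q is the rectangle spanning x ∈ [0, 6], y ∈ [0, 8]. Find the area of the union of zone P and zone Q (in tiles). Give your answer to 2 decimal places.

55.00

By inclusion–exclusion:
Individual areas: |zone P| = 21, |zone Q| = 48.
|zone P∩zone Q|: x∈[4,6], y∈[0,7] → 2·7 = 14.
|zone P ∪ zone Q| = 69 − 14 = 55.00.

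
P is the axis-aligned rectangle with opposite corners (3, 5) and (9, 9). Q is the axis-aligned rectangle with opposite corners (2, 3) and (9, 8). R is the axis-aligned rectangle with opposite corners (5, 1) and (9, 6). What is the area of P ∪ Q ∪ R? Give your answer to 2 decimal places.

By inclusion–exclusion:
Individual areas: |P| = 24, |Q| = 35, |R| = 20.
|P∩Q|: x∈[3,9], y∈[5,8] → 6·3 = 18.
|P∩R|: x∈[5,9], y∈[5,6] → 4·1 = 4.
|Q∩R|: x∈[5,9], y∈[3,6] → 4·3 = 12.
|P∩Q∩R| = 4.
|P ∪ Q ∪ R| = 79 − 34 + 4 = 49.00.

49.00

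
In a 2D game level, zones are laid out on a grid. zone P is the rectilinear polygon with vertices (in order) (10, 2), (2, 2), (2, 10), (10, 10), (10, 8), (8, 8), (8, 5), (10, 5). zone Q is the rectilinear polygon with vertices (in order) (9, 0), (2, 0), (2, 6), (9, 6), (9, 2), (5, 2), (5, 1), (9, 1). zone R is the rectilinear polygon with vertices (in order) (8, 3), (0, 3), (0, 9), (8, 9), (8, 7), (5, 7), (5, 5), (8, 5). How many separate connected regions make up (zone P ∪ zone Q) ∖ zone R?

2

(zone P ∪ zone Q) ∖ zone R splits into 2 disjoint pieces (area 29, area 10).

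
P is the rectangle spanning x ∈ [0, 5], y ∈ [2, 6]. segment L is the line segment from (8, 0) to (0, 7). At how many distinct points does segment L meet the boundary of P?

2

The segment meets the boundary at (1.143,6), (5,2.625).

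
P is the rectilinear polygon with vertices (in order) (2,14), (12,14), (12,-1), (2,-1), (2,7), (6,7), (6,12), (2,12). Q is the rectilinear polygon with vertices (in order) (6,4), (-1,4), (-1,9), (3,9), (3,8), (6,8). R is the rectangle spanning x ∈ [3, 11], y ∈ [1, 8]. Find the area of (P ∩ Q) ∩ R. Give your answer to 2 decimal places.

|P ∩ Q| = 12.
|(P ∩ Q) ∩ R| = 9.00.

9.00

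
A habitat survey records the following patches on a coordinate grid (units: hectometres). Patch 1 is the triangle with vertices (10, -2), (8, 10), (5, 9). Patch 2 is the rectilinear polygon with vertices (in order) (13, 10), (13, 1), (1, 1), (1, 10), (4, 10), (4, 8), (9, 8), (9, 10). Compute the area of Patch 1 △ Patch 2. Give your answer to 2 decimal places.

|Patch 1| = 19, |Patch 2| = 98, |Patch 1∩Patch 2| = 13.0985.
|Patch 1 △ Patch 2| = |Patch 1| + |Patch 2| − 2·|Patch 1∩Patch 2| = 19 + 98 − 26.197 = 90.80.

90.80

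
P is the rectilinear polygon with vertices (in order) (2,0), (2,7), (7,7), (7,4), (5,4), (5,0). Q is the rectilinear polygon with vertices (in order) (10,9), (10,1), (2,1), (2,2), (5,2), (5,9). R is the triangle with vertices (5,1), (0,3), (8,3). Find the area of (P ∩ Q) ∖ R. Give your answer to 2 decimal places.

|P ∩ Q| = 9.
|(P ∩ Q) ∩ R| = 1.25.
|(P ∩ Q) ∖ R| = 9 − 1.25 = 7.75.

7.75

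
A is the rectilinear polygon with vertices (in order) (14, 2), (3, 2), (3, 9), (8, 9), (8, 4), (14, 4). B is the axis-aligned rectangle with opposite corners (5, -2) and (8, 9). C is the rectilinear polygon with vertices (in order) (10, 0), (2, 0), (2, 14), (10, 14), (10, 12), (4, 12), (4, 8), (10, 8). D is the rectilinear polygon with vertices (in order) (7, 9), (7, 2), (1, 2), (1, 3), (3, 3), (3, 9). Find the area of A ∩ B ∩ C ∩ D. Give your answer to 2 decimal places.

12.00

The intersection is the polygon with vertices (7,8), (7,2), (5,2), (5,8).
By the shoelace formula its area is 12.00.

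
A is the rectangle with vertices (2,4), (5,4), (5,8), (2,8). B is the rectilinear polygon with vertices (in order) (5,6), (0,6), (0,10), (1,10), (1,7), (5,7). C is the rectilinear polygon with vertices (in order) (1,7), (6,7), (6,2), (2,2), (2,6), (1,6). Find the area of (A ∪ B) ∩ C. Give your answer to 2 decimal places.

The region (A ∪ B) ∩ C is the polygon with vertices (2,4), (2,6), (1,6), (1,7), (2,7), (5,7), (5,6), (5,4).
By the shoelace formula its area is 10.00.

10.00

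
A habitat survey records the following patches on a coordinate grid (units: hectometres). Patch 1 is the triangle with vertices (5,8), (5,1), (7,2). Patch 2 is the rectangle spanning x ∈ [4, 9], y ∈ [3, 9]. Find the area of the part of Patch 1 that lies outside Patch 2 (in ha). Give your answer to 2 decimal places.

2.83

|Patch 1| = 7, |Patch 1∩Patch 2| = 4.1667.
|Patch 1 ∖ Patch 2| = |Patch 1| − |Patch 1∩Patch 2| = 7 − 4.1667 = 2.83.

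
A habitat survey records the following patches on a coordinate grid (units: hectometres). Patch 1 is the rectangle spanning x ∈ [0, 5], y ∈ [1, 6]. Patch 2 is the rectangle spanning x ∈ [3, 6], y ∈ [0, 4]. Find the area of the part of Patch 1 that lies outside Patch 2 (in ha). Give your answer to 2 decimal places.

19.00

|Patch 1∩Patch 2|: x∈[3,5], y∈[1,4] → 2·3 = 6.
|Patch 1| = 25.
|Patch 1 ∖ Patch 2| = |Patch 1| − |Patch 1∩Patch 2| = 25 − 6 = 19.00.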